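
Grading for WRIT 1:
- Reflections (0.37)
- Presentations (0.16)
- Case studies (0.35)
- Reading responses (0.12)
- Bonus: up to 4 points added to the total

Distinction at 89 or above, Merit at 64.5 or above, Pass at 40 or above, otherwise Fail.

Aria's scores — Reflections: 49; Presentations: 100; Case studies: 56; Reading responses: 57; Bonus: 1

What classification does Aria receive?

Weighted total:
  Reflections 49 × 0.37 = 18.13
  Presentations 100 × 0.16 = 16
  Case studies 56 × 0.35 = 19.6
  Reading responses 57 × 0.12 = 6.84
Sum = 60.57
Bonus: 60.57 + 1 = 61.57
61.57 is ≥ 40 and < 64.5 → Pass

Pass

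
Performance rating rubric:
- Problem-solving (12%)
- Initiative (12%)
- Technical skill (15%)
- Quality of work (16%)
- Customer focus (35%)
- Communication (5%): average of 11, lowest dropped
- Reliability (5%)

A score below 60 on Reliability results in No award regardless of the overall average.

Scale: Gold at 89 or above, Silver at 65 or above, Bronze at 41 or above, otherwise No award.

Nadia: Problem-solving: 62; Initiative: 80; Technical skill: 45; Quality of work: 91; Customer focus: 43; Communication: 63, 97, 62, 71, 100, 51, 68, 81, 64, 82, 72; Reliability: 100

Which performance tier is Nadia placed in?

Communication: drop 51 → average of remaining 10 = 760/10 = 76
Reliability score 100 ≥ 60: minimum met.
Weighted total:
  Problem-solving 62 × 0.12 = 7.44
  Initiative 80 × 0.12 = 9.6
  Technical skill 45 × 0.15 = 6.75
  Quality of work 91 × 0.16 = 14.56
  Customer focus 43 × 0.35 = 15.05
  Communication 76 × 0.05 = 3.8
  Reliability 100 × 0.05 = 5
Sum = 62.2
62.2 is ≥ 41 and < 65 → Bronze

Bronze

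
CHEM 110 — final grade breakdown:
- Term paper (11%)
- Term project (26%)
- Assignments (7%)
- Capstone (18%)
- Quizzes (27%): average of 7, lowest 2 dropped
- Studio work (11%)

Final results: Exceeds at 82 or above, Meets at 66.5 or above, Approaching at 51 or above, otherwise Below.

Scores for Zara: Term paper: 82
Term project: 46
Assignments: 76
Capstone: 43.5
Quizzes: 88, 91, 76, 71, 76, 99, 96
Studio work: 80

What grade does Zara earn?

Meets

Quizzes: drop 71, 76 → average of remaining 5 = 450/5 = 90
Weighted total:
  Term paper 82 × 0.11 = 9.02
  Term project 46 × 0.26 = 11.96
  Assignments 76 × 0.07 = 5.32
  Capstone 43.5 × 0.18 = 7.83
  Quizzes 90 × 0.27 = 24.3
  Studio work 80 × 0.11 = 8.8
Sum = 67.23
67.23 is ≥ 66.5 and < 82 → Meets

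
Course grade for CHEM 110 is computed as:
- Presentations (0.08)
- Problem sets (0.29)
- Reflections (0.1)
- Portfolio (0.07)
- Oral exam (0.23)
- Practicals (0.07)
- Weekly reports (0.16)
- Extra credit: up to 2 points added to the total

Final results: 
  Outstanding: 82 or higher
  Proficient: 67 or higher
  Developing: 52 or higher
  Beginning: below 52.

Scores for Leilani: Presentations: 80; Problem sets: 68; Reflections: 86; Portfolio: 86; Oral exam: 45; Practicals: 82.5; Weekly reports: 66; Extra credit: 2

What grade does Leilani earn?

Proficient

Weighted total:
  Presentations 80 × 0.08 = 6.4
  Problem sets 68 × 0.29 = 19.72
  Reflections 86 × 0.1 = 8.6
  Portfolio 86 × 0.07 = 6.02
  Oral exam 45 × 0.23 = 10.35
  Practicals 82.5 × 0.07 = 5.775
  Weekly reports 66 × 0.16 = 10.56
Sum = 67.425
Extra credit: 67.425 + 2 = 69.425
69.425 is ≥ 67 and < 82 → Proficient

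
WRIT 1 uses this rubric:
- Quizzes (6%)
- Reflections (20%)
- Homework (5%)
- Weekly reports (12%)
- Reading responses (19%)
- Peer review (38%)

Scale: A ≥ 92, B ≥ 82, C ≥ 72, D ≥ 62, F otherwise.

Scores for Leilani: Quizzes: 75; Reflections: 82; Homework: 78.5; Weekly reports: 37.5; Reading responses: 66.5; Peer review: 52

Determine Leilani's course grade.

F

Weighted total:
  Quizzes 75 × 0.06 = 4.5
  Reflections 82 × 0.2 = 16.4
  Homework 78.5 × 0.05 = 3.925
  Weekly reports 37.5 × 0.12 = 4.5
  Reading responses 66.5 × 0.19 = 12.635
  Peer review 52 × 0.38 = 19.76
Sum = 61.72
61.72 < 62 → F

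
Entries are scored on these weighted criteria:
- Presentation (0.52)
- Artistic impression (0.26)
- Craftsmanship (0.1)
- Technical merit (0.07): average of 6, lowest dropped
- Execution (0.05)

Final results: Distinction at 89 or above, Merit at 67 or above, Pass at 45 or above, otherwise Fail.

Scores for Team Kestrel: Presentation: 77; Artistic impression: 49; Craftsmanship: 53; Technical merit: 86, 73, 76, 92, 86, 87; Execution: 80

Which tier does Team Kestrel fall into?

Technical merit: drop 73 → average of remaining 5 = 427/5 = 85.4
Weighted total:
  Presentation 77 × 0.52 = 40.04
  Artistic impression 49 × 0.26 = 12.74
  Craftsmanship 53 × 0.1 = 5.3
  Technical merit 85.4 × 0.07 = 5.978
  Execution 80 × 0.05 = 4
Sum = 68.058
68.058 is ≥ 67 and < 89 → Merit

Merit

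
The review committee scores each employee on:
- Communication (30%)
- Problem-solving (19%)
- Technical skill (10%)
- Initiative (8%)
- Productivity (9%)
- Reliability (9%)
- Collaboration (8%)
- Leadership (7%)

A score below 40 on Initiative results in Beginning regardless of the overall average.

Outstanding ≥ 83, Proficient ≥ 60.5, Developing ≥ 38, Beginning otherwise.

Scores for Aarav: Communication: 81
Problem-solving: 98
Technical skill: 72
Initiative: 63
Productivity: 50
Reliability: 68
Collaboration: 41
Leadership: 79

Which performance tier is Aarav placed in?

Proficient

Initiative score 63 ≥ 40: minimum met.
Weighted total:
  Communication 81 × 0.3 = 24.3
  Problem-solving 98 × 0.19 = 18.62
  Technical skill 72 × 0.1 = 7.2
  Initiative 63 × 0.08 = 5.04
  Productivity 50 × 0.09 = 4.5
  Reliability 68 × 0.09 = 6.12
  Collaboration 41 × 0.08 = 3.28
  Leadership 79 × 0.07 = 5.53
Sum = 74.59
74.59 is ≥ 60.5 and < 83 → Proficient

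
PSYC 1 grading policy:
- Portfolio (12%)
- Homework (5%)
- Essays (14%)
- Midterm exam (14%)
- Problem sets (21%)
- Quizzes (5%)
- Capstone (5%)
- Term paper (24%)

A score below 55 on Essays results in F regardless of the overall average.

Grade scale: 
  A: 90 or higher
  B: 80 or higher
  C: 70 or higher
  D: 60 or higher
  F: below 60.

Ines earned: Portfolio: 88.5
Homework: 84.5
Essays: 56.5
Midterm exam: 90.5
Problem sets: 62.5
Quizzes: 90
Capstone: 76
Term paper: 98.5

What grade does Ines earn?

Essays score 56.5 ≥ 55: minimum met.
Weighted total:
  Portfolio 88.5 × 0.12 = 10.62
  Homework 84.5 × 0.05 = 4.225
  Essays 56.5 × 0.14 = 7.91
  Midterm exam 90.5 × 0.14 = 12.67
  Problem sets 62.5 × 0.21 = 13.125
  Quizzes 90 × 0.05 = 4.5
  Capstone 76 × 0.05 = 3.8
  Term paper 98.5 × 0.24 = 23.64
Sum = 80.49
80.49 is ≥ 80 and < 90 → B

B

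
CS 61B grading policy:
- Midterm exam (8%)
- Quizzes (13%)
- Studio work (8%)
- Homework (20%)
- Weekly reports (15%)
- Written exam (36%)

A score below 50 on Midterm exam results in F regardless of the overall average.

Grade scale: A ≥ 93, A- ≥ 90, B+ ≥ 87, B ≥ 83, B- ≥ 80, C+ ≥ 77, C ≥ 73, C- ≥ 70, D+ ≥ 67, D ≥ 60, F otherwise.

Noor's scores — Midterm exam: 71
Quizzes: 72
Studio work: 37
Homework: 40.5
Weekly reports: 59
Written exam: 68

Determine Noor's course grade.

Midterm exam score 71 ≥ 50: minimum met.
Weighted total:
  Midterm exam 71 × 0.08 = 5.68
  Quizzes 72 × 0.13 = 9.36
  Studio work 37 × 0.08 = 2.96
  Homework 40.5 × 0.2 = 8.1
  Weekly reports 59 × 0.15 = 8.85
  Written exam 68 × 0.36 = 24.48
Sum = 59.43
59.43 < 60 → F

F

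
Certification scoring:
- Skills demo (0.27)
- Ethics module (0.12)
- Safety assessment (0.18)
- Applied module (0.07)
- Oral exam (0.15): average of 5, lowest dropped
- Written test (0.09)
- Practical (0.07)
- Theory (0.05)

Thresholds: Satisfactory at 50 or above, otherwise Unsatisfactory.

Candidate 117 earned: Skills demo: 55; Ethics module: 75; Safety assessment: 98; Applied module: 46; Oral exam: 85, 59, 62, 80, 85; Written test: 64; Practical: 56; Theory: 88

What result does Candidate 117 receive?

Oral exam: drop 59 → average of remaining 4 = 312/4 = 78
Weighted total:
  Skills demo 55 × 0.27 = 14.85
  Ethics module 75 × 0.12 = 9
  Safety assessment 98 × 0.18 = 17.64
  Applied module 46 × 0.07 = 3.22
  Oral exam 78 × 0.15 = 11.7
  Written test 64 × 0.09 = 5.76
  Practical 56 × 0.07 = 3.92
  Theory 88 × 0.05 = 4.4
Sum = 70.49
70.49 ≥ 50 → Satisfactory

Satisfactory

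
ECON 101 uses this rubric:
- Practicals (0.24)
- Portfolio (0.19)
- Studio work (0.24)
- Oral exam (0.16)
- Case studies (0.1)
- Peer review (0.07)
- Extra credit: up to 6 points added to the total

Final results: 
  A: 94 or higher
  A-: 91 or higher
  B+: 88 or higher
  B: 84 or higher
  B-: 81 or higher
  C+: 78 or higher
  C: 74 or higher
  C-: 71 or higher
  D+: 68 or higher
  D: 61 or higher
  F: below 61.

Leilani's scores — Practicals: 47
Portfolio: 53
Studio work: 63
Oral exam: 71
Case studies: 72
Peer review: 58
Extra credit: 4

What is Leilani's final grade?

Weighted total:
  Practicals 47 × 0.24 = 11.28
  Portfolio 53 × 0.19 = 10.07
  Studio work 63 × 0.24 = 15.12
  Oral exam 71 × 0.16 = 11.36
  Case studies 72 × 0.1 = 7.2
  Peer review 58 × 0.07 = 4.06
Sum = 59.09
Extra credit: 59.09 + 4 = 63.09
63.09 is ≥ 61 and < 68 → D

D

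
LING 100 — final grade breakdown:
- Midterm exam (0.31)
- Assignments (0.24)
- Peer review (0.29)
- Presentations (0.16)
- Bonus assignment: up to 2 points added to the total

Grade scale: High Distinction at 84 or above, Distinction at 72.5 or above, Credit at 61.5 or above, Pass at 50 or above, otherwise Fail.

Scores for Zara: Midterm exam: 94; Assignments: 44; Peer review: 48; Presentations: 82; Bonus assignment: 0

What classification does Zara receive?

Weighted total:
  Midterm exam 94 × 0.31 = 29.14
  Assignments 44 × 0.24 = 10.56
  Peer review 48 × 0.29 = 13.92
  Presentations 82 × 0.16 = 13.12
Sum = 66.74
Bonus assignment: 66.74 + 0 = 66.74
66.74 is ≥ 61.5 and < 72.5 → Credit

Credit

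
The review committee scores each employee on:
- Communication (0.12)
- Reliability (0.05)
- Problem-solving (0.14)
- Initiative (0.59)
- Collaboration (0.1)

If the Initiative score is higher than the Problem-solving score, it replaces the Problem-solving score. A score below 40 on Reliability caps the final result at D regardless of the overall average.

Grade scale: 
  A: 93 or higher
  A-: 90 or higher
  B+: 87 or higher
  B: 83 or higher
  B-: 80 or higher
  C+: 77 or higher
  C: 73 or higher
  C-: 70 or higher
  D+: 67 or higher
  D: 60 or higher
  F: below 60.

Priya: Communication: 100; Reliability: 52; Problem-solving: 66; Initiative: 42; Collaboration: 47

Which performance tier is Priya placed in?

F

Initiative (42) ≤ Problem-solving (66), so Problem-solving stays at 66.
Reliability score 52 ≥ 40: minimum met.
Weighted total:
  Communication 100 × 0.12 = 12
  Reliability 52 × 0.05 = 2.6
  Problem-solving 66 × 0.14 = 9.24
  Initiative 42 × 0.59 = 24.78
  Collaboration 47 × 0.1 = 4.7
Sum = 53.32
53.32 < 60 → F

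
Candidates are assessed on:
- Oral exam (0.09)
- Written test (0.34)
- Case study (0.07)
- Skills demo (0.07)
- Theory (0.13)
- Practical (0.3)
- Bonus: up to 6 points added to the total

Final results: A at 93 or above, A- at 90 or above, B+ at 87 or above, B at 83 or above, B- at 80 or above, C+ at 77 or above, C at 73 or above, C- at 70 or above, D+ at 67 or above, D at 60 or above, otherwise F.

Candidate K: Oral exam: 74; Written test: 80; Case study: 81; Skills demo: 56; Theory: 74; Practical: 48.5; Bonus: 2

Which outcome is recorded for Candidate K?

Weighted total:
  Oral exam 74 × 0.09 = 6.66
  Written test 80 × 0.34 = 27.2
  Case study 81 × 0.07 = 5.67
  Skills demo 56 × 0.07 = 3.92
  Theory 74 × 0.13 = 9.62
  Practical 48.5 × 0.3 = 14.55
Sum = 67.62
Bonus: 67.62 + 2 = 69.62
69.62 is ≥ 67 and < 70 → D+

D+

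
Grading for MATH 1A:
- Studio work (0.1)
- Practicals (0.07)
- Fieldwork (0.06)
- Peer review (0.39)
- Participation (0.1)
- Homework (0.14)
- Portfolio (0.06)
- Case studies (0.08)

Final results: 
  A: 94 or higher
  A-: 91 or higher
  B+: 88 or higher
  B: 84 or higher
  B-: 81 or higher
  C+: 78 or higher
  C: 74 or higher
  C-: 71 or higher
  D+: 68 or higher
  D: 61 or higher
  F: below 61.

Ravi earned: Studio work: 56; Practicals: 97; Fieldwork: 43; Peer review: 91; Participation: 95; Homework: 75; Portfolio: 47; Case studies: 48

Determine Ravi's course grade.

Weighted total:
  Studio work 56 × 0.1 = 5.6
  Practicals 97 × 0.07 = 6.79
  Fieldwork 43 × 0.06 = 2.58
  Peer review 91 × 0.39 = 35.49
  Participation 95 × 0.1 = 9.5
  Homework 75 × 0.14 = 10.5
  Portfolio 47 × 0.06 = 2.82
  Case studies 48 × 0.08 = 3.84
Sum = 77.12
77.12 is ≥ 74 and < 78 → C

C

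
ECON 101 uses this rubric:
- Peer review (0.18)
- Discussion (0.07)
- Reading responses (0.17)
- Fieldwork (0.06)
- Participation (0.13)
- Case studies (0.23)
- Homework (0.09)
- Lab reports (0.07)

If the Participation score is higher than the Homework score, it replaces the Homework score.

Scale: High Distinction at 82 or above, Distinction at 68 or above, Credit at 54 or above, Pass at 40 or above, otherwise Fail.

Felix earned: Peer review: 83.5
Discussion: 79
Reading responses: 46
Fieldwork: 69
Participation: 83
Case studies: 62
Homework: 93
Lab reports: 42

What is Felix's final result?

Participation (83) ≤ Homework (93), so Homework stays at 93.
Weighted total:
  Peer review 83.5 × 0.18 = 15.03
  Discussion 79 × 0.07 = 5.53
  Reading responses 46 × 0.17 = 7.82
  Fieldwork 69 × 0.06 = 4.14
  Participation 83 × 0.13 = 10.79
  Case studies 62 × 0.23 = 14.26
  Homework 93 × 0.09 = 8.37
  Lab reports 42 × 0.07 = 2.94
Sum = 68.88
68.88 is ≥ 68 and < 82 → Distinction

Distinction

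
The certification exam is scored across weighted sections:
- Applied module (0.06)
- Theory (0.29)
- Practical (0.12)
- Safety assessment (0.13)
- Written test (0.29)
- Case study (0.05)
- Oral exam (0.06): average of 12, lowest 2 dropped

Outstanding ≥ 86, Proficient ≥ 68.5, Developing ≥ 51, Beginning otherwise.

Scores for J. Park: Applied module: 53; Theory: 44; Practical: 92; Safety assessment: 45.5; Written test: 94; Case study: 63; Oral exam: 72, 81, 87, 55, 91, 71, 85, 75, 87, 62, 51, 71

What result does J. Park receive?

Oral exam: drop 51, 55 → average of remaining 10 = 782/10 = 78.2
Weighted total:
  Applied module 53 × 0.06 = 3.18
  Theory 44 × 0.29 = 12.76
  Practical 92 × 0.12 = 11.04
  Safety assessment 45.5 × 0.13 = 5.915
  Written test 94 × 0.29 = 27.26
  Case study 63 × 0.05 = 3.15
  Oral exam 78.2 × 0.06 = 4.692
Sum = 67.997
67.997 is ≥ 51 and < 68.5 → Developing

Developing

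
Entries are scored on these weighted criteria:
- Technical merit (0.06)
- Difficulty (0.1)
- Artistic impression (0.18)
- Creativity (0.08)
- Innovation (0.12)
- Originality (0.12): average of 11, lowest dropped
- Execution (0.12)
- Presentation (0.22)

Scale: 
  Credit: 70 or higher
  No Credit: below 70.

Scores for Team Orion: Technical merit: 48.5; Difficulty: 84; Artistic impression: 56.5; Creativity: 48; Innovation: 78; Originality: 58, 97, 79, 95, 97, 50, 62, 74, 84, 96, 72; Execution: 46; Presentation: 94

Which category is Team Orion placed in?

Originality: drop 50 → average of remaining 10 = 814/10 = 81.4
Weighted total:
  Technical merit 48.5 × 0.06 = 2.91
  Difficulty 84 × 0.1 = 8.4
  Artistic impression 56.5 × 0.18 = 10.17
  Creativity 48 × 0.08 = 3.84
  Innovation 78 × 0.12 = 9.36
  Originality 81.4 × 0.12 = 9.768
  Execution 46 × 0.12 = 5.52
  Presentation 94 × 0.22 = 20.68
Sum = 70.648
70.648 ≥ 70 → Credit

Credit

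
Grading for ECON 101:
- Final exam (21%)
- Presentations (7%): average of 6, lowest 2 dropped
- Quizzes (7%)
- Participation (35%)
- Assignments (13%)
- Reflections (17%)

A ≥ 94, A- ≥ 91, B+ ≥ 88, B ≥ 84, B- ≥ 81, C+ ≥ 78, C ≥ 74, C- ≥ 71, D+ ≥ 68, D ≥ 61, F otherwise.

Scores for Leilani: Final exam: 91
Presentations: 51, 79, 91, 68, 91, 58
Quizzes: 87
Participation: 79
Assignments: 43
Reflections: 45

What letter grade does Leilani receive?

C-

Presentations: drop 51, 58 → average of remaining 4 = 329/4 = 82.25
Weighted total:
  Final exam 91 × 0.21 = 19.11
  Presentations 82.25 × 0.07 = 5.7575
  Quizzes 87 × 0.07 = 6.09
  Participation 79 × 0.35 = 27.65
  Assignments 43 × 0.13 = 5.59
  Reflections 45 × 0.17 = 7.65
Sum = 71.8475
71.8475 is ≥ 71 and < 74 → C-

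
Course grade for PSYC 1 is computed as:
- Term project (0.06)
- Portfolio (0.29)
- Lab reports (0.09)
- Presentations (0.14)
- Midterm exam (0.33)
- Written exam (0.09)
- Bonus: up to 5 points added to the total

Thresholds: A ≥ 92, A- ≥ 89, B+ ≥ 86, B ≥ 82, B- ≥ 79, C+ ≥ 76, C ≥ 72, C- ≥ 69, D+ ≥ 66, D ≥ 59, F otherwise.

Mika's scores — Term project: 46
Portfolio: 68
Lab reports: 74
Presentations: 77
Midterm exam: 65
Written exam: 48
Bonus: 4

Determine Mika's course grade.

Weighted total:
  Term project 46 × 0.06 = 2.76
  Portfolio 68 × 0.29 = 19.72
  Lab reports 74 × 0.09 = 6.66
  Presentations 77 × 0.14 = 10.78
  Midterm exam 65 × 0.33 = 21.45
  Written exam 48 × 0.09 = 4.32
Sum = 65.69
Bonus: 65.69 + 4 = 69.69
69.69 is ≥ 69 and < 72 → C-

C-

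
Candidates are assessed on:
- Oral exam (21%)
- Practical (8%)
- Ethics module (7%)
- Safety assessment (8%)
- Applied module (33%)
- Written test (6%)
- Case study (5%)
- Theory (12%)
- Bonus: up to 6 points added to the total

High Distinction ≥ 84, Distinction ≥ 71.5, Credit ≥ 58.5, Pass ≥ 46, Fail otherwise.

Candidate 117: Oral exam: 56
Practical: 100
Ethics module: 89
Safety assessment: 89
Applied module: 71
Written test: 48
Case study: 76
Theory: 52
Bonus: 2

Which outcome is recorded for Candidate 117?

Credit

Weighted total:
  Oral exam 56 × 0.21 = 11.76
  Practical 100 × 0.08 = 8
  Ethics module 89 × 0.07 = 6.23
  Safety assessment 89 × 0.08 = 7.12
  Applied module 71 × 0.33 = 23.43
  Written test 48 × 0.06 = 2.88
  Case study 76 × 0.05 = 3.8
  Theory 52 × 0.12 = 6.24
Sum = 69.46
Bonus: 69.46 + 2 = 71.46
71.46 is ≥ 58.5 and < 71.5 → Credit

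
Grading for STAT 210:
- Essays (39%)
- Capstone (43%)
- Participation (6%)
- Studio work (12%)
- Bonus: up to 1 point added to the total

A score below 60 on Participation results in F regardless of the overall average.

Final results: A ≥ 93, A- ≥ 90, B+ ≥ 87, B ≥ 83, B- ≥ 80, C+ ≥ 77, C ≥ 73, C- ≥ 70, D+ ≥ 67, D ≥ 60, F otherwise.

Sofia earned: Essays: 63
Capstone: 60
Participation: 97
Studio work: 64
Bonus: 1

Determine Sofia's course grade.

D

Participation score 97 ≥ 60: minimum met.
Weighted total:
  Essays 63 × 0.39 = 24.57
  Capstone 60 × 0.43 = 25.8
  Participation 97 × 0.06 = 5.82
  Studio work 64 × 0.12 = 7.68
Sum = 63.87
Bonus: 63.87 + 1 = 64.87
64.87 is ≥ 60 and < 67 → D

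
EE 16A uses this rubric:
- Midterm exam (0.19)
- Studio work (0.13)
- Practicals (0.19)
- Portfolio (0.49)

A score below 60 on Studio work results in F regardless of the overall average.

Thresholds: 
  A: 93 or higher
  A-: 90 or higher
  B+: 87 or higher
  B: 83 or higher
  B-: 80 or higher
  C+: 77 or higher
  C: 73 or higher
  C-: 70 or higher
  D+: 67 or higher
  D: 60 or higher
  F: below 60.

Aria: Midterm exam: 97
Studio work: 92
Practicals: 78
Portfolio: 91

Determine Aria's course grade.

Studio work score 92 ≥ 60: minimum met.
Weighted total:
  Midterm exam 97 × 0.19 = 18.43
  Studio work 92 × 0.13 = 11.96
  Practicals 78 × 0.19 = 14.82
  Portfolio 91 × 0.49 = 44.59
Sum = 89.8
89.8 is ≥ 87 and < 90 → B+

B+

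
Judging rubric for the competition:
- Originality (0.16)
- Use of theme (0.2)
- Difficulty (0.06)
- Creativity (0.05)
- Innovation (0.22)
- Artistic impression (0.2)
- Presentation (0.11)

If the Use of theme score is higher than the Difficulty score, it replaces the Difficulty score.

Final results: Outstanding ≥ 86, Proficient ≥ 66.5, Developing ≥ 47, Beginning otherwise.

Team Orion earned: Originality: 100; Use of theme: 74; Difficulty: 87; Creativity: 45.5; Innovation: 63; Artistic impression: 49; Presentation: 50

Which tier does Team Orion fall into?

Use of theme (74) ≤ Difficulty (87), so Difficulty stays at 87.
Weighted total:
  Originality 100 × 0.16 = 16
  Use of theme 74 × 0.2 = 14.8
  Difficulty 87 × 0.06 = 5.22
  Creativity 45.5 × 0.05 = 2.275
  Innovation 63 × 0.22 = 13.86
  Artistic impression 49 × 0.2 = 9.8
  Presentation 50 × 0.11 = 5.5
Sum = 67.455
67.455 is ≥ 66.5 and < 86 → Proficient

Proficient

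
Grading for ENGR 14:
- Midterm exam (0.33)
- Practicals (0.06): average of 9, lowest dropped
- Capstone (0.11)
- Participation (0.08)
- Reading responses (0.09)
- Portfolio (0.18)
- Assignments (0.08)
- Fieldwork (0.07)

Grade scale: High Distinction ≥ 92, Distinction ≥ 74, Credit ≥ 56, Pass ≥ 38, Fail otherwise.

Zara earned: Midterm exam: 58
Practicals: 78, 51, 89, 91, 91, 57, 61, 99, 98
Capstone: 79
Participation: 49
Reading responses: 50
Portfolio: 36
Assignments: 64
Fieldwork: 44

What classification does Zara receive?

Pass

Practicals: drop 51 → average of remaining 8 = 664/8 = 83
Weighted total:
  Midterm exam 58 × 0.33 = 19.14
  Practicals 83 × 0.06 = 4.98
  Capstone 79 × 0.11 = 8.69
  Participation 49 × 0.08 = 3.92
  Reading responses 50 × 0.09 = 4.5
  Portfolio 36 × 0.18 = 6.48
  Assignments 64 × 0.08 = 5.12
  Fieldwork 44 × 0.07 = 3.08
Sum = 55.91
55.91 is ≥ 38 and < 56 → Pass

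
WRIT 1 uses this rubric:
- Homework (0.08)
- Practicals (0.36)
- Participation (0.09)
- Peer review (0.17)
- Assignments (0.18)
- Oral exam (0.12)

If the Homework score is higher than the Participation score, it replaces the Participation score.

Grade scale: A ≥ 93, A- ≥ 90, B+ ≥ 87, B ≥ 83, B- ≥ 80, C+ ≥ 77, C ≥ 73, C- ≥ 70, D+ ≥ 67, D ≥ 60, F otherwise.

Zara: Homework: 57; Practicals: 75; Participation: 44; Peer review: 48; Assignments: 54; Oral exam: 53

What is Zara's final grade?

Homework (57) > Participation (44), so Participation counts as 57.
Weighted total:
  Homework 57 × 0.08 = 4.56
  Practicals 75 × 0.36 = 27
  Participation 57 × 0.09 = 5.13
  Peer review 48 × 0.17 = 8.16
  Assignments 54 × 0.18 = 9.72
  Oral exam 53 × 0.12 = 6.36
Sum = 60.93
60.93 is ≥ 60 and < 67 → D

D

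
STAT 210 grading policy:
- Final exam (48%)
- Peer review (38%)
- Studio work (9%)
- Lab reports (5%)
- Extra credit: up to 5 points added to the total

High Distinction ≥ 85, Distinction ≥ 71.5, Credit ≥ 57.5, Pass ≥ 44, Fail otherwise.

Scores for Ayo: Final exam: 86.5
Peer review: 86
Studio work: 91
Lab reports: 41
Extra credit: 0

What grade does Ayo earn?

Weighted total:
  Final exam 86.5 × 0.48 = 41.52
  Peer review 86 × 0.38 = 32.68
  Studio work 91 × 0.09 = 8.19
  Lab reports 41 × 0.05 = 2.05
Sum = 84.44
Extra credit: 84.44 + 0 = 84.44
84.44 is ≥ 71.5 and < 85 → Distinction

Distinction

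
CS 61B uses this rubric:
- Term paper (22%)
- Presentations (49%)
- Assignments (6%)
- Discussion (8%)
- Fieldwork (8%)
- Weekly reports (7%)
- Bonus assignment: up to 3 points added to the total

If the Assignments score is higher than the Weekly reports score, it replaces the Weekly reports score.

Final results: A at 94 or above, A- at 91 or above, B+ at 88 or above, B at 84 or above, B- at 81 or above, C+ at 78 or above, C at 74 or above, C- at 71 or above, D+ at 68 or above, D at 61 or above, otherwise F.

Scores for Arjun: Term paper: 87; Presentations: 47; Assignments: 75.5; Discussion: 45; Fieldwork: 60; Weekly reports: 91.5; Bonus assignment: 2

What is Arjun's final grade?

D

Assignments (75.5) ≤ Weekly reports (91.5), so Weekly reports stays at 91.5.
Weighted total:
  Term paper 87 × 0.22 = 19.14
  Presentations 47 × 0.49 = 23.03
  Assignments 75.5 × 0.06 = 4.53
  Discussion 45 × 0.08 = 3.6
  Fieldwork 60 × 0.08 = 4.8
  Weekly reports 91.5 × 0.07 = 6.405
Sum = 61.505
Bonus assignment: 61.505 + 2 = 63.505
63.505 is ≥ 61 and < 68 → D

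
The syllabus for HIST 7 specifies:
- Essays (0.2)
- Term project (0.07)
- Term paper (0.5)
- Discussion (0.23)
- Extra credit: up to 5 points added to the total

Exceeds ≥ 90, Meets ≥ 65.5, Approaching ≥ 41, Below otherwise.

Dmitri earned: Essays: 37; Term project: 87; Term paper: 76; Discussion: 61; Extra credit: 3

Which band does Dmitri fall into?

Weighted total:
  Essays 37 × 0.2 = 7.4
  Term project 87 × 0.07 = 6.09
  Term paper 76 × 0.5 = 38
  Discussion 61 × 0.23 = 14.03
Sum = 65.52
Extra credit: 65.52 + 3 = 68.52
68.52 is ≥ 65.5 and < 90 → Meets

Meets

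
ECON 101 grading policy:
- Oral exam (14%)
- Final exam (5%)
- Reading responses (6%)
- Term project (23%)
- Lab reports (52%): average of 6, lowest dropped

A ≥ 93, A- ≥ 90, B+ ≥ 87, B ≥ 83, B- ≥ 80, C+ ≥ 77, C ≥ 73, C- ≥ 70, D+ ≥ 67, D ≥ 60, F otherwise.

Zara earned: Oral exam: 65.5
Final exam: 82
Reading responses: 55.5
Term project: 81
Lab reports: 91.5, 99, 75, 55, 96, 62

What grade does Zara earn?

Lab reports: drop 55 → average of remaining 5 = 423.5/5 = 84.7
Weighted total:
  Oral exam 65.5 × 0.14 = 9.17
  Final exam 82 × 0.05 = 4.1
  Reading responses 55.5 × 0.06 = 3.33
  Term project 81 × 0.23 = 18.63
  Lab reports 84.7 × 0.52 = 44.044
Sum = 79.274
79.274 is ≥ 77 and < 80 → C+

C+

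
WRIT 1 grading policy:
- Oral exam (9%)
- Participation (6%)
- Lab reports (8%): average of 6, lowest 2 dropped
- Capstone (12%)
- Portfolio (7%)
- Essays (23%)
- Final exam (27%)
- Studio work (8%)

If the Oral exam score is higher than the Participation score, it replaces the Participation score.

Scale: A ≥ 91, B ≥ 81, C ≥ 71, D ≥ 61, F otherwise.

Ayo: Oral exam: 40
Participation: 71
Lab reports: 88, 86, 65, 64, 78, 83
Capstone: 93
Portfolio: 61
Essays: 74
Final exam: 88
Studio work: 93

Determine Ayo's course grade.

C

Lab reports: drop 64, 65 → average of remaining 4 = 335/4 = 83.75
Oral exam (40) ≤ Participation (71), so Participation stays at 71.
Weighted total:
  Oral exam 40 × 0.09 = 3.6
  Participation 71 × 0.06 = 4.26
  Lab reports 83.75 × 0.08 = 6.7
  Capstone 93 × 0.12 = 11.16
  Portfolio 61 × 0.07 = 4.27
  Essays 74 × 0.23 = 17.02
  Final exam 88 × 0.27 = 23.76
  Studio work 93 × 0.08 = 7.44
Sum = 78.21
78.21 is ≥ 71 and < 81 → C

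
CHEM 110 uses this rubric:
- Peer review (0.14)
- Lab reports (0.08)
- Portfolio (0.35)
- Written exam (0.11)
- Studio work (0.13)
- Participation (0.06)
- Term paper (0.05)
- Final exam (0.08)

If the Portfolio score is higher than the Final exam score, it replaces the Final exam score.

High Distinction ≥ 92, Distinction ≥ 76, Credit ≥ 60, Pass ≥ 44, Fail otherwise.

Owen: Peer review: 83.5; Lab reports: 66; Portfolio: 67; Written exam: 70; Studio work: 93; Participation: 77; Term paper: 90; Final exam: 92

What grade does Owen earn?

Portfolio (67) ≤ Final exam (92), so Final exam stays at 92.
Weighted total:
  Peer review 83.5 × 0.14 = 11.69
  Lab reports 66 × 0.08 = 5.28
  Portfolio 67 × 0.35 = 23.45
  Written exam 70 × 0.11 = 7.7
  Studio work 93 × 0.13 = 12.09
  Participation 77 × 0.06 = 4.62
  Term paper 90 × 0.05 = 4.5
  Final exam 92 × 0.08 = 7.36
Sum = 76.69
76.69 is ≥ 76 and < 92 → Distinction

Distinction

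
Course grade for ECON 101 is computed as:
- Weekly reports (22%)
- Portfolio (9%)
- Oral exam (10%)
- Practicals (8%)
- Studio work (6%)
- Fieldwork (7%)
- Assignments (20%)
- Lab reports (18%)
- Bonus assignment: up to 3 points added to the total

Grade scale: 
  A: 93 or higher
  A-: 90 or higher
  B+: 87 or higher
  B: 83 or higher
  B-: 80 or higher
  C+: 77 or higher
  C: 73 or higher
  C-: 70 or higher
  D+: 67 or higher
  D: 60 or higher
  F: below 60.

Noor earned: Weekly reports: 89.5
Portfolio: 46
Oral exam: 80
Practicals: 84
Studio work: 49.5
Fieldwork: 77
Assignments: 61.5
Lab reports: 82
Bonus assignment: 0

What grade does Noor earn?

Weighted total:
  Weekly reports 89.5 × 0.22 = 19.69
  Portfolio 46 × 0.09 = 4.14
  Oral exam 80 × 0.1 = 8
  Practicals 84 × 0.08 = 6.72
  Studio work 49.5 × 0.06 = 2.97
  Fieldwork 77 × 0.07 = 5.39
  Assignments 61.5 × 0.2 = 12.3
  Lab reports 82 × 0.18 = 14.76
Sum = 73.97
Bonus assignment: 73.97 + 0 = 73.97
73.97 is ≥ 73 and < 77 → C

C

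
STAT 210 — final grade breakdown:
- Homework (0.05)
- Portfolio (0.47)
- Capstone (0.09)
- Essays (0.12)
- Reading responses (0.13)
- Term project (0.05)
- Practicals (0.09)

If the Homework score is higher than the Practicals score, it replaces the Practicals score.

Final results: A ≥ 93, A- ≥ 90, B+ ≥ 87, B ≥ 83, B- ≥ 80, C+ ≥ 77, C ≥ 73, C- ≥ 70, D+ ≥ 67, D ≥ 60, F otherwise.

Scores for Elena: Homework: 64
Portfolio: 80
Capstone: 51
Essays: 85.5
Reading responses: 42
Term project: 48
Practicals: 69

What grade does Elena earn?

D+

Homework (64) ≤ Practicals (69), so Practicals stays at 69.
Weighted total:
  Homework 64 × 0.05 = 3.2
  Portfolio 80 × 0.47 = 37.6
  Capstone 51 × 0.09 = 4.59
  Essays 85.5 × 0.12 = 10.26
  Reading responses 42 × 0.13 = 5.46
  Term project 48 × 0.05 = 2.4
  Practicals 69 × 0.09 = 6.21
Sum = 69.72
69.72 is ≥ 67 and < 70 → D+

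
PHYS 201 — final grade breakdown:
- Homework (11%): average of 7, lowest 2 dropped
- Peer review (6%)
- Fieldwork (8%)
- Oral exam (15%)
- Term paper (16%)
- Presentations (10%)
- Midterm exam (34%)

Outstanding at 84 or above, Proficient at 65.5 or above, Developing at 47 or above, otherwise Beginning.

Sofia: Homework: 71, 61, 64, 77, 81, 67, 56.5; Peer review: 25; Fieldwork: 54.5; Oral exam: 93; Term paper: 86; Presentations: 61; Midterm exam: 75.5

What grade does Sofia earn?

Proficient

Homework: drop 56.5, 61 → average of remaining 5 = 360/5 = 72
Weighted total:
  Homework 72 × 0.11 = 7.92
  Peer review 25 × 0.06 = 1.5
  Fieldwork 54.5 × 0.08 = 4.36
  Oral exam 93 × 0.15 = 13.95
  Term paper 86 × 0.16 = 13.76
  Presentations 61 × 0.1 = 6.1
  Midterm exam 75.5 × 0.34 = 25.67
Sum = 73.26
73.26 is ≥ 65.5 and < 84 → Proficient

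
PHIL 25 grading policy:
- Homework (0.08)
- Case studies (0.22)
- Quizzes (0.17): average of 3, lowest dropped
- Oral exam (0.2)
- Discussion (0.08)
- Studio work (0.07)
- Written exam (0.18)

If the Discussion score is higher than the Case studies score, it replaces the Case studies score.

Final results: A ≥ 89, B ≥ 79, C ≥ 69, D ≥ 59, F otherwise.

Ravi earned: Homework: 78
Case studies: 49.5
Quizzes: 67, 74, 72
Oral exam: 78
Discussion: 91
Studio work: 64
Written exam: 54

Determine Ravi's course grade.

C

Quizzes: drop 67 → average of remaining 2 = 146/2 = 73
Discussion (91) > Case studies (49.5), so Case studies counts as 91.
Weighted total:
  Homework 78 × 0.08 = 6.24
  Case studies 91 × 0.22 = 20.02
  Quizzes 73 × 0.17 = 12.41
  Oral exam 78 × 0.2 = 15.6
  Discussion 91 × 0.08 = 7.28
  Studio work 64 × 0.07 = 4.48
  Written exam 54 × 0.18 = 9.72
Sum = 75.75
75.75 is ≥ 69 and < 79 → C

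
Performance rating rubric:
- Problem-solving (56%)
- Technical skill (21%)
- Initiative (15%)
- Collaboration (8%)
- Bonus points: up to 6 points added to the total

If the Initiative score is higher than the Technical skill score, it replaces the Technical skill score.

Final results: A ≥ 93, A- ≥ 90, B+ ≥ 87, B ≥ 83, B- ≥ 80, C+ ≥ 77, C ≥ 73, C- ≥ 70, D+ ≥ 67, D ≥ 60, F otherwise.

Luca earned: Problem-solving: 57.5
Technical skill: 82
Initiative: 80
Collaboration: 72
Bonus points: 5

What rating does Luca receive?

Initiative (80) ≤ Technical skill (82), so Technical skill stays at 82.
Weighted total:
  Problem-solving 57.5 × 0.56 = 32.2
  Technical skill 82 × 0.21 = 17.22
  Initiative 80 × 0.15 = 12
  Collaboration 72 × 0.08 = 5.76
Sum = 67.18
Bonus points: 67.18 + 5 = 72.18
72.18 is ≥ 70 and < 73 → C-

C-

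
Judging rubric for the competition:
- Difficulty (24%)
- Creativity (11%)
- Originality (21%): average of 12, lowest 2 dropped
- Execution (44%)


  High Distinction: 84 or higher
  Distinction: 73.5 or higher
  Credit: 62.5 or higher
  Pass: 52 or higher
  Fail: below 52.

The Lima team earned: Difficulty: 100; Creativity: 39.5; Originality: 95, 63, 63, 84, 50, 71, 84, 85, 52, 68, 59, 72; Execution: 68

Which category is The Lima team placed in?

Distinction

Originality: drop 50, 52 → average of remaining 10 = 744/10 = 74.4
Weighted total:
  Difficulty 100 × 0.24 = 24
  Creativity 39.5 × 0.11 = 4.345
  Originality 74.4 × 0.21 = 15.624
  Execution 68 × 0.44 = 29.92
Sum = 73.889
73.889 is ≥ 73.5 and < 84 → Distinction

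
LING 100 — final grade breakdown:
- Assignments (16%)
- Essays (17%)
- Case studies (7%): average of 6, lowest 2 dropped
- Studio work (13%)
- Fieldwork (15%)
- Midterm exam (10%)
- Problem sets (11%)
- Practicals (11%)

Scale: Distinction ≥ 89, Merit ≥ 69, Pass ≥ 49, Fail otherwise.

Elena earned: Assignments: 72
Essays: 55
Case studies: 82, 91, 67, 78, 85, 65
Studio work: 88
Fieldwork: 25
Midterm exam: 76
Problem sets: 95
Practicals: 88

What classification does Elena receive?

Merit

Case studies: drop 65, 67 → average of remaining 4 = 336/4 = 84
Weighted total:
  Assignments 72 × 0.16 = 11.52
  Essays 55 × 0.17 = 9.35
  Case studies 84 × 0.07 = 5.88
  Studio work 88 × 0.13 = 11.44
  Fieldwork 25 × 0.15 = 3.75
  Midterm exam 76 × 0.1 = 7.6
  Problem sets 95 × 0.11 = 10.45
  Practicals 88 × 0.11 = 9.68
Sum = 69.67
69.67 is ≥ 69 and < 89 → Merit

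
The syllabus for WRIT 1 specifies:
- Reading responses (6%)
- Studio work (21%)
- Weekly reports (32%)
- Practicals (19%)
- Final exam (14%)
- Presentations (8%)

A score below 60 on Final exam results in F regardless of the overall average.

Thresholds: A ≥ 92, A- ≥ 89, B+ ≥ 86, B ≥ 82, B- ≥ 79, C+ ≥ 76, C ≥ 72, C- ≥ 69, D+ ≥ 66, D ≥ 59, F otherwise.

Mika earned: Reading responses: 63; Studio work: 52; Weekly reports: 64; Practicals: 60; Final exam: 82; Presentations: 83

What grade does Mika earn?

Final exam score 82 ≥ 60: minimum met.
Weighted total:
  Reading responses 63 × 0.06 = 3.78
  Studio work 52 × 0.21 = 10.92
  Weekly reports 64 × 0.32 = 20.48
  Practicals 60 × 0.19 = 11.4
  Final exam 82 × 0.14 = 11.48
  Presentations 83 × 0.08 = 6.64
Sum = 64.7
64.7 is ≥ 59 and < 66 → D

D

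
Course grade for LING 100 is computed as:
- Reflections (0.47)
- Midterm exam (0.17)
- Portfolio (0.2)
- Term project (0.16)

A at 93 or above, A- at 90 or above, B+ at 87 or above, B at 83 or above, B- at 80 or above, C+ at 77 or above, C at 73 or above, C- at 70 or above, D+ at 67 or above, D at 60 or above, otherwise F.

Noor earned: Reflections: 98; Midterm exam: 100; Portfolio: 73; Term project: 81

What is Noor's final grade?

Weighted total:
  Reflections 98 × 0.47 = 46.06
  Midterm exam 100 × 0.17 = 17
  Portfolio 73 × 0.2 = 14.6
  Term project 81 × 0.16 = 12.96
Sum = 90.62
90.62 is ≥ 90 and < 93 → A-

A-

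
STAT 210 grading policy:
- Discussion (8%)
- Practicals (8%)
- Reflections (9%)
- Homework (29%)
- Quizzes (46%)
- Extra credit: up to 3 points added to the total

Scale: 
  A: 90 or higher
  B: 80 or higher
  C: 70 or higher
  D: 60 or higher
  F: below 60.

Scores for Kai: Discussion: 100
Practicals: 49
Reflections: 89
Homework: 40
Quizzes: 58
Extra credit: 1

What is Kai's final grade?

F

Weighted total:
  Discussion 100 × 0.08 = 8
  Practicals 49 × 0.08 = 3.92
  Reflections 89 × 0.09 = 8.01
  Homework 40 × 0.29 = 11.6
  Quizzes 58 × 0.46 = 26.68
Sum = 58.21
Extra credit: 58.21 + 1 = 59.21
59.21 < 60 → F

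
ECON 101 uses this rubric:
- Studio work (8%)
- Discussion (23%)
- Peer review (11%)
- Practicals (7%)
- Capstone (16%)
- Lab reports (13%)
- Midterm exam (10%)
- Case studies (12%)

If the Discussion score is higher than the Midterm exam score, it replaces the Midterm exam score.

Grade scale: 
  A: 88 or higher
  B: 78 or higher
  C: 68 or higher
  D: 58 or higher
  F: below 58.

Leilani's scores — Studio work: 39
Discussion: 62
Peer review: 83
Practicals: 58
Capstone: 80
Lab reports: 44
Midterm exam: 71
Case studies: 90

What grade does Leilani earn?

D

Discussion (62) ≤ Midterm exam (71), so Midterm exam stays at 71.
Weighted total:
  Studio work 39 × 0.08 = 3.12
  Discussion 62 × 0.23 = 14.26
  Peer review 83 × 0.11 = 9.13
  Practicals 58 × 0.07 = 4.06
  Capstone 80 × 0.16 = 12.8
  Lab reports 44 × 0.13 = 5.72
  Midterm exam 71 × 0.1 = 7.1
  Case studies 90 × 0.12 = 10.8
Sum = 66.99
66.99 is ≥ 58 and < 68 → D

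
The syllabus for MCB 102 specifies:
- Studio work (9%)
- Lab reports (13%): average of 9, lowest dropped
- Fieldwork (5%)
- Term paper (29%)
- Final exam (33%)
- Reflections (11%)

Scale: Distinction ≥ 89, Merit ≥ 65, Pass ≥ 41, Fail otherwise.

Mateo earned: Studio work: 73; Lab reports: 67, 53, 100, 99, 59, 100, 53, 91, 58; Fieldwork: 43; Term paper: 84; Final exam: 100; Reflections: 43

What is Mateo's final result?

Merit

Lab reports: drop 53 → average of remaining 8 = 627/8 = 78.375
Weighted total:
  Studio work 73 × 0.09 = 6.57
  Lab reports 78.375 × 0.13 = 10.18875
  Fieldwork 43 × 0.05 = 2.15
  Term paper 84 × 0.29 = 24.36
  Final exam 100 × 0.33 = 33
  Reflections 43 × 0.11 = 4.73
Sum = 80.99875
80.99875 is ≥ 65 and < 89 → Merit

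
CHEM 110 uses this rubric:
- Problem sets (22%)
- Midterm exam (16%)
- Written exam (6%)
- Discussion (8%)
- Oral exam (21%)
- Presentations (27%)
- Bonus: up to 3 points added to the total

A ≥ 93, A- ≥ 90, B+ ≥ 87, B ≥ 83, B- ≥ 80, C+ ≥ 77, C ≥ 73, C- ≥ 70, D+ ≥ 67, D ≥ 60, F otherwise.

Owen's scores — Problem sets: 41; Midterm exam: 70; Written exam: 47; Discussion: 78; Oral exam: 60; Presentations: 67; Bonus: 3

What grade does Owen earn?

D

Weighted total:
  Problem sets 41 × 0.22 = 9.02
  Midterm exam 70 × 0.16 = 11.2
  Written exam 47 × 0.06 = 2.82
  Discussion 78 × 0.08 = 6.24
  Oral exam 60 × 0.21 = 12.6
  Presentations 67 × 0.27 = 18.09
Sum = 59.97
Bonus: 59.97 + 3 = 62.97
62.97 is ≥ 60 and < 67 → D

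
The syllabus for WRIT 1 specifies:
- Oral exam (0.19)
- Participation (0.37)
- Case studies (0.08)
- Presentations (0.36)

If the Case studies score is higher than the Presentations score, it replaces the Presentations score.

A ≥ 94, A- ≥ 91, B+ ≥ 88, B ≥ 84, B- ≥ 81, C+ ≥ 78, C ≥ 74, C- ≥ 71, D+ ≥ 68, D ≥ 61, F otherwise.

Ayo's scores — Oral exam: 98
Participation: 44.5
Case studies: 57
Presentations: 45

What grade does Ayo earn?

Case studies (57) > Presentations (45), so Presentations counts as 57.
Weighted total:
  Oral exam 98 × 0.19 = 18.62
  Participation 44.5 × 0.37 = 16.465
  Case studies 57 × 0.08 = 4.56
  Presentations 57 × 0.36 = 20.52
Sum = 60.165
60.165 < 61 → F

F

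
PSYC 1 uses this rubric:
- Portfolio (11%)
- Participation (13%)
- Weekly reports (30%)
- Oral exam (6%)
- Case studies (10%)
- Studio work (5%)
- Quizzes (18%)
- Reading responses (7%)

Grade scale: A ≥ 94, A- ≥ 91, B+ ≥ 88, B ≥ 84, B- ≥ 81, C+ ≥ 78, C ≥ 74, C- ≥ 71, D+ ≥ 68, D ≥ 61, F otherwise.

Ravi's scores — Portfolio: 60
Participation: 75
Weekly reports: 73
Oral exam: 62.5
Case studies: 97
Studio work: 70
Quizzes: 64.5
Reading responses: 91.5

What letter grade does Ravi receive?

C-

Weighted total:
  Portfolio 60 × 0.11 = 6.6
  Participation 75 × 0.13 = 9.75
  Weekly reports 73 × 0.3 = 21.9
  Oral exam 62.5 × 0.06 = 3.75
  Case studies 97 × 0.1 = 9.7
  Studio work 70 × 0.05 = 3.5
  Quizzes 64.5 × 0.18 = 11.61
  Reading responses 91.5 × 0.07 = 6.405
Sum = 73.215
73.215 is ≥ 71 and < 74 → C-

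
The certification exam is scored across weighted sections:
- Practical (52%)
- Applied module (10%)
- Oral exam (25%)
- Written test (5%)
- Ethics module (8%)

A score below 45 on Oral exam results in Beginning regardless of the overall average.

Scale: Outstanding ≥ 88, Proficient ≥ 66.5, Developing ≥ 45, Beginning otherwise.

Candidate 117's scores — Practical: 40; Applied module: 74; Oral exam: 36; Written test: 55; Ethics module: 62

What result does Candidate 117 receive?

Oral exam score 36 < 45: minimum not met.
Weighted total:
  Practical 40 × 0.52 = 20.8
  Applied module 74 × 0.1 = 7.4
  Oral exam 36 × 0.25 = 9
  Written test 55 × 0.05 = 2.75
  Ethics module 62 × 0.08 = 4.96
Sum = 44.91
Because the Oral exam minimum was not met, the result is Beginning.

Beginning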